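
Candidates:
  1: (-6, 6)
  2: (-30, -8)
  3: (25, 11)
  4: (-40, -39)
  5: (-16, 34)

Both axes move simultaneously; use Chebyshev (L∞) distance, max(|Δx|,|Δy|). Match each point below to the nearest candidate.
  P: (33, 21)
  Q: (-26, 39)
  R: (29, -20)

P at (33, 21):
  1: max(|-39|, |-15|) = 39
  2: max(|-63|, |-29|) = 63
  3: max(|-8|, |-10|) = 10
  4: max(|-73|, |-60|) = 73
  5: max(|-49|, |13|) = 49
  → nearest: 3 (10)
Q at (-26, 39):
  1: max(|20|, |-33|) = 33
  2: max(|-4|, |-47|) = 47
  3: max(|51|, |-28|) = 51
  4: max(|-14|, |-78|) = 78
  5: max(|10|, |-5|) = 10
  → nearest: 5 (10)
R at (29, -20):
  1: max(|-35|, |26|) = 35
  2: max(|-59|, |12|) = 59
  3: max(|-4|, |31|) = 31
  4: max(|-69|, |-19|) = 69
  5: max(|-45|, |54|) = 54
  → nearest: 3 (31)

P→3; Q→5; R→3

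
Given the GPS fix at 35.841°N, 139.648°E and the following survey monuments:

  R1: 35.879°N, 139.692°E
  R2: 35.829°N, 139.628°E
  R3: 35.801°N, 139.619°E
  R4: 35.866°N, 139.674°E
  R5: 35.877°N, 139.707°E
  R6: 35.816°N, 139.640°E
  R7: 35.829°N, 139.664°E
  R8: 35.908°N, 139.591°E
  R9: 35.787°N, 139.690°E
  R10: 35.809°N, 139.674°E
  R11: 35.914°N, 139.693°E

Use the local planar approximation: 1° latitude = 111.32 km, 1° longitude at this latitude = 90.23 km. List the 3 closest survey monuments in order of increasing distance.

Distances from 35.841°N, 139.648°E:
R1: √((0.038·111.32)² + (0.044·90.23)²) = √(17.89425 + 15.76185) = 5.801 km
R2: √((-0.012·111.32)² + (-0.020·90.23)²) = √(1.78447 + 3.25658) = 2.245 km
R3: √((-0.040·111.32)² + (-0.029·90.23)²) = √(19.82743 + 6.84696) = 5.165 km
R4: √((0.025·111.32)² + (0.026·90.23)²) = √(7.74509 + 5.50362) = 3.640 km
R5: √((0.036·111.32)² + (0.059·90.23)²) = √(16.06022 + 28.34040) = 6.663 km
R6: √((-0.025·111.32)² + (-0.008·90.23)²) = √(7.74509 + 0.52105) = 2.875 km
R7: √((-0.012·111.32)² + (0.016·90.23)²) = √(1.78447 + 2.08421) = 1.967 km
R8: √((0.067·111.32)² + (-0.057·90.23)²) = √(55.62833 + 26.45158) = 9.060 km
R9: √((-0.054·111.32)² + (0.042·90.23)²) = √(36.13549 + 14.36152) = 7.106 km
R10: √((-0.032·111.32)² + (0.026·90.23)²) = √(12.68955 + 5.50362) = 4.265 km
R11: √((0.073·111.32)² + (0.045·90.23)²) = √(66.03773 + 16.48644) = 9.084 km
Sorted: R7 (1.967 km) < R2 (2.245 km) < R6 (2.875 km) < R4 (3.640 km) < R10 (4.265 km) < …

R7, R2, R6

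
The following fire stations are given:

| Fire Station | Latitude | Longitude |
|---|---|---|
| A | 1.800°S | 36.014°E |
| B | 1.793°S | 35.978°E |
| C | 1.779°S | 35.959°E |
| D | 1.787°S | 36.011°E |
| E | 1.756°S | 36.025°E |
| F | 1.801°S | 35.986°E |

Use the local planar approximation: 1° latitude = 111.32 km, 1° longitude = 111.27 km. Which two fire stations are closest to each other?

B and F

Pairwise distances:
A–B: 4.081 km
A–C: 6.551 km
A–D: 1.485 km
A–E: 5.049 km
A–F: 3.118 km
B–C: 2.626 km
B–D: 3.732 km
B–E: 6.657 km
B–F: 1.259 km
C–D: 5.854 km
C–E: 7.777 km
C–F: 3.876 km
D–E: 3.786 km
D–F: 3.189 km
E–F: 6.628 km
Closest pair: B–F at 1.259 km.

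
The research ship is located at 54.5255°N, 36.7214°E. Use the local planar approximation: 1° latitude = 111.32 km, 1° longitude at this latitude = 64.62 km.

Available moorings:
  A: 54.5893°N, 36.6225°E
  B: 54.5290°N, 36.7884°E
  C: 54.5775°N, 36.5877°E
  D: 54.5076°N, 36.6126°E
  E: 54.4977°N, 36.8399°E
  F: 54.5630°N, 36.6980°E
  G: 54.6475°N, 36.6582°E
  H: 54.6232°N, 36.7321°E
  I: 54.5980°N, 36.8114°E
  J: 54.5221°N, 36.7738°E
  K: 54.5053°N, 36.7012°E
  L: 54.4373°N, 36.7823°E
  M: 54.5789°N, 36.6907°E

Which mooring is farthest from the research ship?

Distances from 54.5255°N, 36.7214°E:
A: √((0.0638·111.32)² + (-0.0989·64.62)²) = √(50.441472 + 40.843833) = 9.5543 km
B: √((0.0035·111.32)² + (0.0670·64.62)²) = √(0.151804 + 18.744917) = 4.3470 km
C: √((0.0520·111.32)² + (-0.1337·64.62)²) = √(33.508353 + 74.644312) = 10.3996 km
D: √((-0.0179·111.32)² + (-0.1088·64.62)²) = √(3.970566 + 49.430124) = 7.3076 km
E: √((-0.0278·111.32)² + (0.1185·64.62)²) = √(9.577143 + 58.636847) = 8.2592 km
F: √((0.0375·111.32)² + (-0.0234·64.62)²) = √(17.426450 + 2.286471) = 4.4399 km
G: √((0.1220·111.32)² + (-0.0632·64.62)²) = √(184.444647 + 16.678925) = 14.1818 km
H: √((0.0977·111.32)² + (0.0107·64.62)²) = √(118.286593 + 0.478081) = 10.8979 km
I: √((0.0725·111.32)² + (0.0900·64.62)²) = √(65.136198 + 33.823530) = 9.9479 km
J: √((-0.0034·111.32)² + (0.0524·64.62)²) = √(0.143253 + 11.465592) = 3.4072 km
K: √((-0.0202·111.32)² + (-0.0202·64.62)²) = √(5.056490 + 1.703871) = 2.6001 km
L: √((-0.0882·111.32)² + (0.0609·64.62)²) = √(96.401450 + 15.487043) = 10.5777 km
M: √((0.0534·111.32)² + (-0.0307·64.62)²) = √(35.336938 + 3.935597) = 6.2668 km
Maximum: G at 14.1818 km.

G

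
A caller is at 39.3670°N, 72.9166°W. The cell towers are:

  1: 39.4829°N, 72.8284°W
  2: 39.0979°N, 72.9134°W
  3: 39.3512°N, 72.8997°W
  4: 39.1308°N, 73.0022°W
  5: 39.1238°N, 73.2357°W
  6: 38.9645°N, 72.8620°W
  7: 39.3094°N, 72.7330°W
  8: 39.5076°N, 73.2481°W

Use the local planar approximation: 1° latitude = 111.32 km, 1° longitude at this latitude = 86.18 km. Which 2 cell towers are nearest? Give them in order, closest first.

Distances from 39.3670°N, 72.9166°W:
1: 14.9746 km
2: 29.9575 km
3: 2.2836 km
4: 27.3090 km
5: 38.5902 km
6: 45.0527 km
7: 17.0725 km
8: 32.5752 km
Sorted: 3 (2.2836 km) < 1 (14.9746 km) < 7 (17.0725 km) < 4 (27.3090 km) < …

3, 1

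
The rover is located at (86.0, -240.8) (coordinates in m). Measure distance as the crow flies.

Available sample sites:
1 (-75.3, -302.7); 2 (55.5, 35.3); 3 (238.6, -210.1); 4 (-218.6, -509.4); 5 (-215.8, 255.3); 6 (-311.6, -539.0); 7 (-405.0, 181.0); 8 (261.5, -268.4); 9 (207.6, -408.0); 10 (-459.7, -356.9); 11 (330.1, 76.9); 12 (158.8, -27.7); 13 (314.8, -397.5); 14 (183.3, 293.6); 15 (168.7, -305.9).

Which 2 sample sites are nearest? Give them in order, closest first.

Distances from (86.0, -240.8):
1: √((-161.3)² + (-61.9)²) = √(26017.690 + 3831.610) = 172.8 m
2: √((-30.5)² + (276.1)²) = √(930.250 + 76231.210) = 277.8 m
3: √((152.6)² + (30.7)²) = √(23286.760 + 942.490) = 155.7 m
4: √((-304.6)² + (-268.6)²) = √(92781.160 + 72145.960) = 406.1 m
5: √((-301.8)² + (496.1)²) = √(91083.240 + 246115.210) = 580.7 m
6: √((-397.6)² + (-298.2)²) = √(158085.760 + 88923.240) = 497.0 m
7: √((-491.0)² + (421.8)²) = √(241081.000 + 177915.240) = 647.3 m
8: √((175.5)² + (-27.6)²) = √(30800.250 + 761.760) = 177.7 m
9: √((121.6)² + (-167.2)²) = √(14786.560 + 27955.840) = 206.7 m
10: √((-545.7)² + (-116.1)²) = √(297788.490 + 13479.210) = 557.9 m
11: √((244.1)² + (317.7)²) = √(59584.810 + 100933.290) = 400.6 m
12: √((72.8)² + (213.1)²) = √(5299.840 + 45411.610) = 225.2 m
13: √((228.8)² + (-156.7)²) = √(52349.440 + 24554.890) = 277.3 m
14: √((97.3)² + (534.4)²) = √(9467.290 + 285583.360) = 543.2 m
15: √((82.7)² + (-65.1)²) = √(6839.290 + 4238.010) = 105.2 m
Sorted: 15 (105.2 m) < 3 (155.7 m) < 1 (172.8 m) < 8 (177.7 m) < …

15, 3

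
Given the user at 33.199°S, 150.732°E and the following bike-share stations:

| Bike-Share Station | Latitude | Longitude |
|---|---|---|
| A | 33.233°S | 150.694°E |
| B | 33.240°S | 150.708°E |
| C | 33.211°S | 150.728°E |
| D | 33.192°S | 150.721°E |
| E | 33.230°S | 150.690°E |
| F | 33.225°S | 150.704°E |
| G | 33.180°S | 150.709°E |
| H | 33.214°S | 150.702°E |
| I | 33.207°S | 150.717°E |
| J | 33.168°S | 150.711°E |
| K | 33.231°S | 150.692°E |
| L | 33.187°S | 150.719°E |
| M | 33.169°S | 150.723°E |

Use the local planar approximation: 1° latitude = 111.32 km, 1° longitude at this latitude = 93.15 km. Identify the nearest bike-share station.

Distances from 33.199°S, 150.732°E:
A: 5.182 km
B: 5.082 km
C: 1.387 km
D: 1.287 km
E: 5.217 km
F: 3.896 km
G: 3.011 km
H: 3.255 km
I: 1.657 km
J: 3.967 km
K: 5.155 km
L: 1.803 km
M: 3.443 km
Minimum: D at 1.287 km.

D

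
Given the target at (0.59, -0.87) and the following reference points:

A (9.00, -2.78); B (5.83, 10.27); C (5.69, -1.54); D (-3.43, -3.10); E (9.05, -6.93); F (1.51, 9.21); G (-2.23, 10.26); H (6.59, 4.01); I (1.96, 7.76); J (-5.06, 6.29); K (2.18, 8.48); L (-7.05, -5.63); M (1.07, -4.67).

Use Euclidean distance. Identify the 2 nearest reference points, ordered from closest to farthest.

M, D

Distances from (0.59, -0.87):
A: √((8.41)² + (-1.91)²) = √(70.7281 + 3.6481) = 8.62
B: √((5.24)² + (11.14)²) = √(27.4576 + 124.0996) = 12.31
C: √((5.10)² + (-0.67)²) = √(26.0100 + 0.4489) = 5.14
D: √((-4.02)² + (-2.23)²) = √(16.1604 + 4.9729) = 4.60
E: √((8.46)² + (-6.06)²) = √(71.5716 + 36.7236) = 10.41
F: √((0.92)² + (10.08)²) = √(0.8464 + 101.6064) = 10.12
G: √((-2.82)² + (11.13)²) = √(7.9524 + 123.8769) = 11.48
H: √((6.00)² + (4.88)²) = √(36.0000 + 23.8144) = 7.73
I: √((1.37)² + (8.63)²) = √(1.8769 + 74.4769) = 8.74
J: √((-5.65)² + (7.16)²) = √(31.9225 + 51.2656) = 9.12
K: √((1.59)² + (9.35)²) = √(2.5281 + 87.4225) = 9.48
L: √((-7.64)² + (-4.76)²) = √(58.3696 + 22.6576) = 9.00
M: √((0.48)² + (-3.80)²) = √(0.2304 + 14.4400) = 3.83
Sorted: M (3.83) < D (4.60) < C (5.14) < H (7.73) < …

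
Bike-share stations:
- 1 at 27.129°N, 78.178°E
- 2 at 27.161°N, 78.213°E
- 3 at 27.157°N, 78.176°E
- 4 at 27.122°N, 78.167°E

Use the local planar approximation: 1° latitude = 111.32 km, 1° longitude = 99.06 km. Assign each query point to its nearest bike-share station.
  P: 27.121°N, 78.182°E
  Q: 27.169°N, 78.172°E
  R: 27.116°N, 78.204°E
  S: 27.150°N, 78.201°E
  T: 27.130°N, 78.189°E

P at 27.121°N, 78.182°E:
  1: 0.975 km
  2: 5.409 km
  3: 4.051 km
  4: 1.490 km
  → nearest: 1 (0.975 km)
Q at 27.169°N, 78.172°E:
  1: 4.492 km
  2: 4.158 km
  3: 1.393 km
  4: 5.255 km
  → nearest: 3 (1.393 km)
R at 27.116°N, 78.204°E:
  1: 2.954 km
  2: 5.088 km
  3: 5.341 km
  4: 3.726 km
  → nearest: 1 (2.954 km)
S at 27.150°N, 78.201°E:
  1: 3.264 km
  2: 1.707 km
  3: 2.596 km
  4: 4.589 km
  → nearest: 2 (1.707 km)
T at 27.130°N, 78.189°E:
  1: 1.095 km
  2: 4.191 km
  3: 3.270 km
  4: 2.354 km
  → nearest: 1 (1.095 km)

P→1; Q→3; R→1; S→2; T→1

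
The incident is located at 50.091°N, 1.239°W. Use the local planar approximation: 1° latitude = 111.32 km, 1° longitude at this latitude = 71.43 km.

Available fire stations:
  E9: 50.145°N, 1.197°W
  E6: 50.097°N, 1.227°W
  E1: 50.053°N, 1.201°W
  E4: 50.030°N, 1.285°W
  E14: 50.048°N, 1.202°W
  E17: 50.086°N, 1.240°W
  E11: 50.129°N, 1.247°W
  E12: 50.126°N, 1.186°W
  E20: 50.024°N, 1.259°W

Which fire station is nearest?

E17

Distances from 50.091°N, 1.239°W:
E9: 6.718 km
E6: 1.087 km
E1: 5.026 km
E4: 7.544 km
E14: 5.468 km
E17: 0.561 km
E11: 4.269 km
E12: 5.433 km
E20: 7.594 km
Minimum: E17 at 0.561 km.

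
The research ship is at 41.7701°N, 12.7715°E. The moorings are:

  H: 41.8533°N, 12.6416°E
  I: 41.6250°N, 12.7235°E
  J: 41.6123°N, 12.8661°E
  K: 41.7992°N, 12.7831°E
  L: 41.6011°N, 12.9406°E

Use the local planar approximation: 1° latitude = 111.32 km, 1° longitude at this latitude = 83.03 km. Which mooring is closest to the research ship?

K

Distances from 41.7701°N, 12.7715°E:
H: √((0.0832·111.32)² + (-0.1299·83.03)²) = √(85.781384 + 116.329103) = 14.2166 km
I: √((-0.1451·111.32)² + (-0.0480·83.03)²) = √(260.904290 + 15.883732) = 16.6369 km
J: √((-0.1578·111.32)² + (0.0946·83.03)²) = √(308.574755 + 61.695338) = 19.2424 km
K: √((0.0291·111.32)² + (0.0116·83.03)²) = √(10.493790 + 0.927654) = 3.3796 km
L: √((-0.1690·111.32)² + (0.1691·83.03)²) = √(353.931979 + 197.132074) = 23.4748 km
Minimum: K at 3.3796 km.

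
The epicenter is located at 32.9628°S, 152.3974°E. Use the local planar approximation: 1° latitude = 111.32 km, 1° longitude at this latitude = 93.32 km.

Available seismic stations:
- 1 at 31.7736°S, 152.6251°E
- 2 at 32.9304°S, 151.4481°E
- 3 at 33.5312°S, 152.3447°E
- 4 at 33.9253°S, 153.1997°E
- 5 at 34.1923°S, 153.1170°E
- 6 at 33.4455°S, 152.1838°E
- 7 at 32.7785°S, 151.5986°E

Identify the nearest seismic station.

Distances from 32.9628°S, 152.3974°E:
1: 134.0763 km
2: 88.6621 km
3: 63.4651 km
4: 130.7125 km
5: 152.4545 km
6: 57.3122 km
7: 77.3158 km
Minimum: 6 at 57.3122 km.

6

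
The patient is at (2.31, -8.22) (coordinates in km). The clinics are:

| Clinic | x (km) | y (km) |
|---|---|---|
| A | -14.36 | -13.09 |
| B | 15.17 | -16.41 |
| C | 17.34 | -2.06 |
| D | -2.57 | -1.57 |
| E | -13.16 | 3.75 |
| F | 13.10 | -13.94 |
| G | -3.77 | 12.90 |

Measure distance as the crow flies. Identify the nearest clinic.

D

Distances from (2.31, -8.22):
A: 17.37 km
B: 15.25 km
C: 16.24 km
D: 8.25 km
E: 19.56 km
F: 12.21 km
G: 21.98 km
Minimum: D at 8.25 km.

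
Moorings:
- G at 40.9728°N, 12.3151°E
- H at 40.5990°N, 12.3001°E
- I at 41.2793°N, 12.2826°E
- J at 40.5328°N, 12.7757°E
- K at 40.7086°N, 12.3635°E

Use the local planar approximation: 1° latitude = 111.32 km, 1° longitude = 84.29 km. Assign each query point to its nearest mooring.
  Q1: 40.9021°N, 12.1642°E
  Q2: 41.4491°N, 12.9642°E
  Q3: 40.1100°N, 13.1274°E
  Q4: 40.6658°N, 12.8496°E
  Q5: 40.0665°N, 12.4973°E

Q1→G; Q2→I; Q3→J; Q4→J; Q5→J

Q1 at 40.9021°N, 12.1642°E:
  G: √((0.0707·111.32)² + (0.1509·84.29)²) = √(61.942000 + 161.782144) = 14.9574 km
  H: √((-0.3031·111.32)² + (0.1359·84.29)²) = √(1138.461289 + 131.217277) = 35.6325 km
  I: √((0.3772·111.32)² + (0.1184·84.29)²) = √(1763.152038 + 99.599123) = 43.1596 km
  J: √((-0.3693·111.32)² + (0.6115·84.29)²) = √(1690.071237 + 2656.715383) = 65.9302 km
  K: √((-0.1935·111.32)² + (0.1993·84.29)²) = √(463.989694 + 282.206300) = 27.3166 km
  → nearest: G (14.9574 km)
Q2 at 41.4491°N, 12.9642°E:
  G: √((-0.4763·111.32)² + (-0.6491·84.29)²) = √(2811.302368 + 2993.472866) = 76.1891 km
  H: √((-0.8501·111.32)² + (-0.6641·84.29)²) = √(8955.429672 + 3133.423298) = 109.9493 km
  I: √((-0.1698·111.32)² + (-0.6816·84.29)²) = √(357.290745 + 3300.739658) = 60.4817 km
  J: √((-0.9163·111.32)² + (-0.1885·84.29)²) = √(10404.513270 + 252.449675) = 103.2326 km
  K: √((-0.7405·111.32)² + (-0.6007·84.29)²) = √(6795.110462 + 2563.700993) = 96.7410 km
  → nearest: I (60.4817 km)
Q3 at 40.1100°N, 13.1274°E:
  G: √((0.8628·111.32)² + (-0.8123·84.29)²) = √(9225.006231 + 4687.972055) = 117.9533 km
  H: √((0.4890·111.32)² + (-0.8273·84.29)²) = √(2963.221483 + 4862.707607) = 88.4643 km
  I: √((1.1693·111.32)² + (-0.8448·84.29)²) = √(16943.311474 + 5070.606608) = 148.3709 km
  J: √((0.4228·111.32)² + (-0.3517·84.29)²) = √(2215.217393 + 878.813752) = 55.6240 km
  K: √((0.5986·111.32)² + (-0.7639·84.29)²) = √(4440.376753 + 4145.960191) = 92.6625 km
  → nearest: J (55.6240 km)
Q4 at 40.6658°N, 12.8496°E:
  G: √((0.3070·111.32)² + (-0.5345·84.29)²) = √(1167.947029 + 2029.773260) = 56.5484 km
  H: √((-0.0668·111.32)² + (-0.5495·84.29)²) = √(55.296714 + 2145.297374) = 46.9105 km
  I: √((0.6135·111.32)² + (-0.5670·84.29)²) = √(4664.182439 + 2284.116365) = 83.3565 km
  J: √((-0.1330·111.32)² + (-0.0739·84.29)²) = √(219.204607 + 38.800827) = 16.0625 km
  K: √((0.0428·111.32)² + (-0.4861·84.29)²) = √(22.700422 + 1678.816967) = 41.2495 km
  → nearest: J (16.0625 km)
Q5 at 40.0665°N, 12.4973°E:
  G: √((0.9063·111.32)² + (-0.1822·84.29)²) = √(10178.654083 + 235.857045) = 102.0515 km
  H: √((0.5325·111.32)² + (-0.1972·84.29)²) = √(3513.869428 + 276.290485) = 61.5643 km
  I: √((1.2128·111.32)² + (-0.2147·84.29)²) = √(18227.401999 + 327.503689) = 136.2164 km
  J: √((0.4663·111.32)² + (0.2784·84.29)²) = √(2694.494033 + 550.668925) = 56.9663 km
  K: √((0.6421·111.32)² + (-0.1338·84.29)²) = √(5109.186255 + 127.193329) = 72.3628 km
  → nearest: J (56.9663 km)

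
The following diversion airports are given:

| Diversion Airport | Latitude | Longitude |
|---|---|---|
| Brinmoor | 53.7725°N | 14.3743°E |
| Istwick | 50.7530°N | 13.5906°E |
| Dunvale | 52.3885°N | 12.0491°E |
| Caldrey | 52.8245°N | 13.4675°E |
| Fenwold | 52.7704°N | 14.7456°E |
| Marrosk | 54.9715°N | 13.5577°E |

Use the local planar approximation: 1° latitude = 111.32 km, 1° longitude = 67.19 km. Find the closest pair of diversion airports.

Caldrey and Fenwold

Pairwise distances:
Brinmoor–Istwick: 340.2302 km
Brinmoor–Dunvale: 219.4185 km
Brinmoor–Caldrey: 121.8568 km
Brinmoor–Fenwold: 114.3094 km
Brinmoor–Marrosk: 144.3100 km
Istwick–Dunvale: 209.4629 km
Istwick–Caldrey: 230.7477 km
Istwick–Fenwold: 237.6074 km
Istwick–Marrosk: 469.6086 km
Dunvale–Caldrey: 106.9496 km
Dunvale–Fenwold: 186.0988 km
Dunvale–Marrosk: 304.8826 km
Caldrey–Fenwold: 86.0865 km
Caldrey–Marrosk: 239.0809 km
Fenwold–Marrosk: 257.6983 km
Closest pair: Caldrey–Fenwold at 86.0865 km.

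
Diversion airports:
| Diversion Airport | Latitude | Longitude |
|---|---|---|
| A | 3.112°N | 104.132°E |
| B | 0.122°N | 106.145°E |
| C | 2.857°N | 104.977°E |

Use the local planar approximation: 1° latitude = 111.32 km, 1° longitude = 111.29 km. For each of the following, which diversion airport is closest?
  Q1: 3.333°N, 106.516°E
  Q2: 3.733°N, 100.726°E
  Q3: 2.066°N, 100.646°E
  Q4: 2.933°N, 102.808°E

Q1→C; Q2→A; Q3→A; Q4→A

Q1 at 3.333°N, 106.516°E:
  A: 266.454 km
  B: 359.825 km
  C: 179.285 km
  → nearest: C (179.285 km)
Q2 at 3.733°N, 100.726°E:
  A: 385.306 km
  B: 724.770 km
  C: 483.040 km
  → nearest: A (385.306 km)
Q3 at 2.066°N, 100.646°E:
  A: 405.054 km
  B: 649.119 km
  C: 489.974 km
  → nearest: A (405.054 km)
Q4 at 2.933°N, 102.808°E:
  A: 148.689 km
  B: 485.632 km
  C: 241.536 km
  → nearest: A (148.689 km)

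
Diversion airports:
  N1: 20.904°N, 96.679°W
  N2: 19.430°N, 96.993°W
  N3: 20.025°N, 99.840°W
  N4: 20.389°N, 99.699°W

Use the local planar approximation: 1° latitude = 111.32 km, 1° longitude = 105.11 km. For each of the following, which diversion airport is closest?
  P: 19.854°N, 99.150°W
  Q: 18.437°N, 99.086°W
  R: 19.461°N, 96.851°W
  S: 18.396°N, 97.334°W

P→N3; Q→N3; R→N2; S→N2

P at 19.854°N, 99.150°W:
  N1: 284.816 km
  N2: 231.583 km
  N3: 74.982 km
  N4: 82.927 km
  → nearest: N3 (74.982 km)
Q at 18.437°N, 99.086°W:
  N1: 373.401 km
  N2: 246.206 km
  N3: 193.729 km
  N4: 226.648 km
  → nearest: N3 (193.729 km)
R at 19.461°N, 96.851°W:
  N1: 161.649 km
  N2: 15.319 km
  N3: 320.386 km
  N4: 316.677 km
  → nearest: N2 (15.319 km)
S at 18.396°N, 97.334°W:
  N1: 287.554 km
  N2: 120.556 km
  N3: 319.792 km
  N4: 333.192 km
  → nearest: N2 (120.556 km)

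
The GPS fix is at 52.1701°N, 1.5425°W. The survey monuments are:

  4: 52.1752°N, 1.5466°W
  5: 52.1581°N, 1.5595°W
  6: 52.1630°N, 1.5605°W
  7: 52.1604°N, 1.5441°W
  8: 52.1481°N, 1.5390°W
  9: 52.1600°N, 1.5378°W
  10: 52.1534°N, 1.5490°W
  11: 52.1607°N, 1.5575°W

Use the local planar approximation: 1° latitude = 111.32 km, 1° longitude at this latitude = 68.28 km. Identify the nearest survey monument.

4

Distances from 52.1701°N, 1.5425°W:
4: √((0.0051·111.32)² + (-0.0041·68.28)²) = √(0.322320 + 0.078371) = 0.6330 km
5: √((-0.0120·111.32)² + (-0.0170·68.28)²) = √(1.784469 + 1.347364) = 1.7697 km
6: √((-0.0071·111.32)² + (-0.0180·68.28)²) = √(0.624688 + 1.510539) = 1.4612 km
7: √((-0.0097·111.32)² + (-0.0016·68.28)²) = √(1.165977 + 0.011935) = 1.0853 km
8: √((-0.0220·111.32)² + (0.0035·68.28)²) = √(5.997797 + 0.057111) = 2.4607 km
9: √((-0.0101·111.32)² + (0.0047·68.28)²) = √(1.264122 + 0.102987) = 1.1692 km
10: √((-0.0167·111.32)² + (-0.0065·68.28)²) = √(3.456045 + 0.196976) = 1.9113 km
11: √((-0.0094·111.32)² + (-0.0150·68.28)²) = √(1.094970 + 1.048986) = 1.4642 km
Minimum: 4 at 0.6330 km.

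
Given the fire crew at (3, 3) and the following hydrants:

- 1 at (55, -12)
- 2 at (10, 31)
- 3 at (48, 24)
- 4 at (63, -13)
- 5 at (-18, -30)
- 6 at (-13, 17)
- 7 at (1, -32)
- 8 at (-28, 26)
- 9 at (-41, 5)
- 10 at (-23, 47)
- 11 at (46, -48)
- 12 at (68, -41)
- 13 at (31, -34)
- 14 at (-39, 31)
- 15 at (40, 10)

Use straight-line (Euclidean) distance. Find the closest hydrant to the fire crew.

6

Distances from (3, 3):
1: 54.1
2: 28.9
3: 49.7
4: 62.1
5: 39.1
6: 21.3
7: 35.1
8: 38.6
9: 44.0
10: 51.1
11: 66.7
12: 78.5
13: 46.4
14: 50.5
15: 37.7
Minimum: 6 at 21.3.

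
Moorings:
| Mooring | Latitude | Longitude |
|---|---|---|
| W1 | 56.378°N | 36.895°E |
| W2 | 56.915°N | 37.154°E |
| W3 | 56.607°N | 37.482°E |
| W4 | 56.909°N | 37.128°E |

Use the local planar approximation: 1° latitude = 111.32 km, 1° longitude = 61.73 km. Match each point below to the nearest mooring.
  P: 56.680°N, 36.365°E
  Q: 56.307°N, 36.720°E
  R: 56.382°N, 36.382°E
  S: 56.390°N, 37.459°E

P→W1; Q→W1; R→W1; S→W3

P at 56.680°N, 36.365°E:
  W1: √((-0.302·111.32)² + (0.530·61.73)²) = √(1130.21296 + 1070.39555) = 46.911 km
  W2: √((0.235·111.32)² + (0.789·61.73)²) = √(684.35606 + 2372.17410) = 55.286 km
  W3: √((-0.073·111.32)² + (1.117·61.73)²) = √(66.03773 + 4754.43484) = 69.430 km
  W4: √((0.229·111.32)² + (0.763·61.73)²) = √(649.85634 + 2218.40906) = 53.556 km
  → nearest: W1 (46.911 km)
Q at 56.307°N, 36.720°E:
  W1: √((0.071·111.32)² + (0.175·61.73)²) = √(62.46879 + 116.69941) = 13.385 km
  W2: √((0.608·111.32)² + (0.434·61.73)²) = √(4580.92893 + 717.74804) = 72.792 km
  W3: √((0.300·111.32)² + (0.762·61.73)²) = √(1115.29282 + 2212.59790) = 57.688 km
  W4: √((0.602·111.32)² + (0.408·61.73)²) = √(4490.96197 + 634.32654) = 71.591 km
  → nearest: W1 (13.385 km)
R at 56.382°N, 36.382°E:
  W1: √((-0.004·111.32)² + (0.513·61.73)²) = √(0.19827 + 1002.82992) = 31.671 km
  W2: √((0.533·111.32)² + (0.772·61.73)²) = √(3520.47134 + 2271.05240) = 76.102 km
  W3: √((0.225·111.32)² + (1.100·61.73)²) = √(627.35221 + 4610.81741) = 72.375 km
  W4: √((0.527·111.32)² + (0.746·61.73)²) = √(3441.65732 + 2120.65592) = 74.581 km
  → nearest: W1 (31.671 km)
S at 56.390°N, 37.459°E:
  W1: √((-0.012·111.32)² + (-0.564·61.73)²) = √(1.78447 + 1212.13436) = 34.841 km
  W2: √((0.525·111.32)² + (-0.305·61.73)²) = √(3415.58425 + 354.48040) = 61.401 km
  W3: √((0.217·111.32)² + (0.023·61.73)²) = √(583.53359 + 2.01580) = 24.198 km
  W4: √((0.519·111.32)² + (-0.331·61.73)²) = √(3337.95987 + 417.49237) = 61.282 km
  → nearest: W3 (24.198 km)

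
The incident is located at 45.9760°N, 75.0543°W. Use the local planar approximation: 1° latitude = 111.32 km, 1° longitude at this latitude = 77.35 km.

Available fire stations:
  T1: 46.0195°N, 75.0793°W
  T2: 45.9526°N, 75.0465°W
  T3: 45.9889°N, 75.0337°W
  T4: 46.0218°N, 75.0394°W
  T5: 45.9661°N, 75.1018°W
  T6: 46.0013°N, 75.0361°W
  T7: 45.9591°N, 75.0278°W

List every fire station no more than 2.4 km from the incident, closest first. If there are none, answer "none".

Distances from 45.9760°N, 75.0543°W:
T1: √((0.0435·111.32)² + (-0.0250·77.35)²) = √(23.449031 + 3.739389) = 5.2143 km
T2: √((-0.0234·111.32)² + (0.0078·77.35)²) = √(6.785441 + 0.364007) = 2.6738 km
T3: √((0.0129·111.32)² + (0.0206·77.35)²) = √(2.062176 + 2.538955) = 2.1450 km
T4: √((0.0458·111.32)² + (0.0149·77.35)²) = √(25.994254 + 1.328291) = 5.2271 km
T5: √((-0.0099·111.32)² + (-0.0475·77.35)²) = √(1.214554 + 13.499195) = 3.8359 km
T6: √((0.0253·111.32)² + (0.0182·77.35)²) = √(7.932086 + 1.981816) = 3.1486 km
T7: √((-0.0169·111.32)² + (0.0265·77.35)²) = √(3.539320 + 4.201578) = 2.7822 km
Threshold 2.4 km: T3 (2.1450 km) is within range.

T3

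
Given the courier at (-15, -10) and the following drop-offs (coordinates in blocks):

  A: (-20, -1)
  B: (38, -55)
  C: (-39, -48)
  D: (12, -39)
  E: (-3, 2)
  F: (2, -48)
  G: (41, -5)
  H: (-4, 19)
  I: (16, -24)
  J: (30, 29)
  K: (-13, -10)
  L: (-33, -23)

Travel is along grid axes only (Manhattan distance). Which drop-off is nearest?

K

Distances from (-15, -10):
A: 14 blocks
B: 98 blocks
C: 62 blocks
D: 56 blocks
E: 24 blocks
F: 55 blocks
G: 61 blocks
H: 40 blocks
I: 45 blocks
J: 84 blocks
K: 2 blocks
L: 31 blocks
Minimum: K at 2 blocks.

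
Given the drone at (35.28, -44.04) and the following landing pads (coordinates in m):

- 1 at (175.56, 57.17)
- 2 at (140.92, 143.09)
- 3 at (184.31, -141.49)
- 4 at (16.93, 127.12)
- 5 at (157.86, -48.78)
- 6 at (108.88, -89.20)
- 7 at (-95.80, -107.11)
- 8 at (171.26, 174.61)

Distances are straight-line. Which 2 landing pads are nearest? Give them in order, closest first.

Distances from (35.28, -44.04):
1: 172.98 m
2: 214.89 m
3: 178.06 m
4: 172.14 m
5: 122.67 m
6: 86.35 m
7: 145.46 m
8: 257.48 m
Sorted: 6 (86.35 m) < 5 (122.67 m) < 7 (145.46 m) < 4 (172.14 m) < …

6, 5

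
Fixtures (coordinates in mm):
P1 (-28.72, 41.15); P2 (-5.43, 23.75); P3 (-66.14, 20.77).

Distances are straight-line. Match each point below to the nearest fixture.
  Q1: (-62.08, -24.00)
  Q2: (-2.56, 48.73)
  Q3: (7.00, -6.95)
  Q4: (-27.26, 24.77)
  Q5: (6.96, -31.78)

Q1→P3; Q2→P2; Q3→P2; Q4→P1; Q5→P2

Q1 at (-62.08, -24.00):
  P1: 73.19 mm
  P2: 74.09 mm
  P3: 44.95 mm
  → nearest: P3 (44.95 mm)
Q2 at (-2.56, 48.73):
  P1: 27.24 mm
  P2: 25.14 mm
  P3: 69.46 mm
  → nearest: P2 (25.14 mm)
Q3 at (7.00, -6.95):
  P1: 59.91 mm
  P2: 33.12 mm
  P3: 78.22 mm
  → nearest: P2 (33.12 mm)
Q4 at (-27.26, 24.77):
  P1: 16.44 mm
  P2: 21.85 mm
  P3: 39.09 mm
  → nearest: P1 (16.44 mm)
Q5 at (6.96, -31.78):
  P1: 81.19 mm
  P2: 56.90 mm
  P3: 90.03 mm
  → nearest: P2 (56.90 mm)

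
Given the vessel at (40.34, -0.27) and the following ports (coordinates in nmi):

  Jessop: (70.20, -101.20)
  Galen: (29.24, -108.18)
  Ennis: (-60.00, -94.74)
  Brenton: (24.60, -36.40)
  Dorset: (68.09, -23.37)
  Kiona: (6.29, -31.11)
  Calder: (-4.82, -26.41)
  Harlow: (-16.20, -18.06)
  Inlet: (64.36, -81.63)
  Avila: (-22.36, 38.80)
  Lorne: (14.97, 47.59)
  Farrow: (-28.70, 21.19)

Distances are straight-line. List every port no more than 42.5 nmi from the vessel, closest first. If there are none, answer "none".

Distances from (40.34, -0.27):
Jessop: √((29.86)² + (-100.93)²) = √(891.6196 + 10186.8649) = 105.25 nmi
Galen: √((-11.10)² + (-107.91)²) = √(123.2100 + 11644.5681) = 108.48 nmi
Ennis: √((-100.34)² + (-94.47)²) = √(10068.1156 + 8924.5809) = 137.81 nmi
Brenton: √((-15.74)² + (-36.13)²) = √(247.7476 + 1305.3769) = 39.41 nmi
Dorset: √((27.75)² + (-23.10)²) = √(770.0625 + 533.6100) = 36.11 nmi
Kiona: √((-34.05)² + (-30.84)²) = √(1159.4025 + 951.1056) = 45.94 nmi
Calder: √((-45.16)² + (-26.14)²) = √(2039.4256 + 683.2996) = 52.18 nmi
Harlow: √((-56.54)² + (-17.79)²) = √(3196.7716 + 316.4841) = 59.27 nmi
Inlet: √((24.02)² + (-81.36)²) = √(576.9604 + 6619.4496) = 84.83 nmi
Avila: √((-62.70)² + (39.07)²) = √(3931.2900 + 1526.4649) = 73.88 nmi
Lorne: √((-25.37)² + (47.86)²) = √(643.6369 + 2290.5796) = 54.17 nmi
Farrow: √((-69.04)² + (21.46)²) = √(4766.5216 + 460.5316) = 72.30 nmi
Threshold 42.5 nmi: Dorset (36.11 nmi), Brenton (39.41 nmi) are within range.

Dorset, Brenton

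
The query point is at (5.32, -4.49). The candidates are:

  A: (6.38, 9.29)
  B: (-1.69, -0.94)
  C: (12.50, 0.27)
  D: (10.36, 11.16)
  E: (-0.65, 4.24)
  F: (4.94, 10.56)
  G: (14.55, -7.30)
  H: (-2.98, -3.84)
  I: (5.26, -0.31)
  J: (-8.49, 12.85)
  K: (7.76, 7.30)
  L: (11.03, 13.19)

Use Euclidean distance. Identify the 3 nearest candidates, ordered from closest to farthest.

I, B, H

Distances from (5.32, -4.49):
A: 13.82
B: 7.86
C: 8.61
D: 16.44
E: 10.58
F: 15.05
G: 9.65
H: 8.33
I: 4.18
J: 22.17
K: 12.04
L: 18.58
Sorted: I (4.18) < B (7.86) < H (8.33) < C (8.61) < G (9.65) < …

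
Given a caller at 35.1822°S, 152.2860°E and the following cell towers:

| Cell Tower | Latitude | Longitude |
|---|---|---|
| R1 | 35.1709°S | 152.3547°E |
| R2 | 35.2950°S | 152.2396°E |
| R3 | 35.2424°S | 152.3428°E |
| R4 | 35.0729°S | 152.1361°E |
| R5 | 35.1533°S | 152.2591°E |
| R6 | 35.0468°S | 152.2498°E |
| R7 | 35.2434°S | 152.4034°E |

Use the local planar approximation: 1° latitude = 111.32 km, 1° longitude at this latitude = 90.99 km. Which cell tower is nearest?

R5

Distances from 35.1822°S, 152.2860°E:
R1: √((0.0113·111.32)² + (0.0687·90.99)²) = √(1.582353 + 39.075164) = 6.3763 km
R2: √((-0.1128·111.32)² + (-0.0464·90.99)²) = √(157.675637 + 17.824744) = 13.2477 km
R3: √((-0.0602·111.32)² + (0.0568·90.99)²) = √(44.909620 + 26.710622) = 8.4629 km
R4: √((0.1093·111.32)² + (-0.1499·90.99)²) = √(148.042605 + 186.033260) = 18.2777 km
R5: √((0.0289·111.32)² + (-0.0269·90.99)²) = √(10.350041 + 5.990898) = 4.0424 km
R6: √((0.1354·111.32)² + (-0.0362·90.99)²) = √(227.187129 + 10.849369) = 15.4284 km
R7: √((-0.0612·111.32)² + (0.1174·90.99)²) = √(46.414026 + 114.109952) = 12.6698 km
Minimum: R5 at 4.0424 km.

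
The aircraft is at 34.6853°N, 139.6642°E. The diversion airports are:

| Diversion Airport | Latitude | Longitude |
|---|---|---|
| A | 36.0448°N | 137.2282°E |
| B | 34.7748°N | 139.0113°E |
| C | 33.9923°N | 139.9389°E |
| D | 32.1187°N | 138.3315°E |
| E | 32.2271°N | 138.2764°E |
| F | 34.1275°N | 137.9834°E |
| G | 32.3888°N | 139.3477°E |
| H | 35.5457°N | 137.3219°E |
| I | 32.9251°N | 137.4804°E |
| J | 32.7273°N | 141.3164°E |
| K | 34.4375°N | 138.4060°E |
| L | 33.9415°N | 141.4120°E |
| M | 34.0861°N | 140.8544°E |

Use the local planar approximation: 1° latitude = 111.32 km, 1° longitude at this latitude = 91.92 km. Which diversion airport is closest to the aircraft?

B

Distances from 34.6853°N, 139.6642°E:
A: √((1.3595·111.32)² + (-2.4360·91.92)²) = √(22903.656367 + 50138.876629) = 270.2638 km
B: √((0.0895·111.32)² + (-0.6529·91.92)²) = √(99.264159 + 3601.748372) = 60.8359 km
C: √((-0.6930·111.32)² + (0.2747·91.92)²) = √(5951.313995 + 637.583912) = 81.1720 km
D: √((-2.5666·111.32)² + (-1.3327·91.92)²) = √(81632.439510 + 15006.687083) = 310.8683 km
E: √((-2.4582·111.32)² + (-1.3878·91.92)²) = √(74882.584285 + 16273.231312) = 301.9202 km
F: √((-0.5578·111.32)² + (-1.6808·91.92)²) = √(3855.701596 + 23869.983025) = 166.5103 km
G: √((-2.2965·111.32)² + (-0.3165·91.92)²) = √(65355.071607 + 846.384030) = 257.2964 km
H: √((0.8604·111.32)² + (-2.3423·91.92)²) = √(9173.756296 + 46355.905427) = 235.6473 km
I: √((-1.7602·111.32)² + (-2.1838·91.92)²) = √(38394.624862 + 40294.498472) = 280.5158 km
J: √((-1.9580·111.32)² + (1.6522·91.92)²) = √(47508.549416 + 23064.564938) = 265.6560 km
K: √((-0.2478·111.32)² + (-1.2582·91.92)²) = √(760.937521 + 13375.788501) = 118.8980 km
L: √((-0.7438·111.32)² + (1.7478·91.92)²) = √(6855.809530 + 25810.920989) = 180.7394 km
M: √((-0.5992·111.32)² + (1.1902·91.92)²) = √(4449.282738 + 11969.056669) = 128.1341 km
Minimum: B at 60.8359 km.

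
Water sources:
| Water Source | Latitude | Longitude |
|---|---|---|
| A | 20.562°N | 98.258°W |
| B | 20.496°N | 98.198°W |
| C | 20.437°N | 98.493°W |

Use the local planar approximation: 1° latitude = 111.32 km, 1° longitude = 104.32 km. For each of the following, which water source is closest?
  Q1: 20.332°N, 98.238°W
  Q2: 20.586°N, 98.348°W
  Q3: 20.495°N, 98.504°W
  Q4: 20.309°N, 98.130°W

Q1→B; Q2→A; Q3→C; Q4→B

Q1 at 20.332°N, 98.238°W:
  A: 25.688 km
  B: 18.727 km
  C: 29.056 km
  → nearest: B (18.727 km)
Q2 at 20.586°N, 98.348°W:
  A: 9.762 km
  B: 18.581 km
  C: 22.448 km
  → nearest: A (9.762 km)
Q3 at 20.495°N, 98.504°W:
  A: 26.725 km
  B: 31.922 km
  C: 6.558 km
  → nearest: C (6.558 km)
Q4 at 20.309°N, 98.130°W:
  A: 31.169 km
  B: 21.992 km
  C: 40.460 km
  → nearest: B (21.992 km)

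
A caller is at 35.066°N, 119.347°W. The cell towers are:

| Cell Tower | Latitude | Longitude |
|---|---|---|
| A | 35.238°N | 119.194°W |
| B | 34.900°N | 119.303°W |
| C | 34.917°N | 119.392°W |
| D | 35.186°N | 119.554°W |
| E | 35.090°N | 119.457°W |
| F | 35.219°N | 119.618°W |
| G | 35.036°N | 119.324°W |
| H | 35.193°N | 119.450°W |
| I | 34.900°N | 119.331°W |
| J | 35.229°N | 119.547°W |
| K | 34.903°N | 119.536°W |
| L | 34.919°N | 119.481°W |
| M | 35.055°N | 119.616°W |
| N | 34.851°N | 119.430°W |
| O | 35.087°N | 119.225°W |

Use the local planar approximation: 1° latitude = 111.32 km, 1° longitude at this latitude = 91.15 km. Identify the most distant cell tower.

F

Distances from 35.066°N, 119.347°W:
A: √((0.172·111.32)² + (0.153·91.15)²) = √(366.60914 + 194.48952) = 23.688 km
B: √((-0.166·111.32)² + (0.044·91.15)²) = √(341.47788 + 16.08491) = 18.909 km
C: √((-0.149·111.32)² + (-0.045·91.15)²) = √(275.11795 + 16.82435) = 17.086 km
D: √((0.120·111.32)² + (-0.207·91.15)²) = √(178.44685 + 356.00331) = 23.118 km
E: √((0.024·111.32)² + (-0.110·91.15)²) = √(7.13787 + 100.53070) = 10.376 km
F: √((0.153·111.32)² + (-0.271·91.15)²) = √(290.08766 + 610.17151) = 30.004 km
G: √((-0.030·111.32)² + (0.023·91.15)²) = √(11.15293 + 4.39510) = 3.943 km
H: √((0.127·111.32)² + (-0.103·91.15)²) = √(199.87286 + 88.14299) = 16.971 km
I: √((-0.166·111.32)² + (0.016·91.15)²) = √(341.47788 + 2.12693) = 18.537 km
J: √((0.163·111.32)² + (-0.200·91.15)²) = √(329.24683 + 332.33290) = 25.721 km
K: √((-0.163·111.32)² + (-0.189·91.15)²) = √(329.24683 + 296.78159) = 25.021 km
L: √((-0.147·111.32)² + (-0.134·91.15)²) = √(267.78181 + 149.18424) = 20.420 km
M: √((-0.011·111.32)² + (-0.269·91.15)²) = √(1.49945 + 601.19852) = 24.550 km
N: √((-0.215·111.32)² + (-0.083·91.15)²) = √(572.82678 + 57.23603) = 25.101 km
O: √((0.021·111.32)² + (0.122·91.15)²) = √(5.46493 + 123.66107) = 11.363 km
Maximum: F at 30.004 km.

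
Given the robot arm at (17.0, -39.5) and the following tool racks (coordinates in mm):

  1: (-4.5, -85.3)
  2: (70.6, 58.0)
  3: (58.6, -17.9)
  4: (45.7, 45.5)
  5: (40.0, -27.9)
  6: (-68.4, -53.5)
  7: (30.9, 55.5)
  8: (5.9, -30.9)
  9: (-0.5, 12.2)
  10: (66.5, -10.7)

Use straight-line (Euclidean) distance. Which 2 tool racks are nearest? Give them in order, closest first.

Distances from (17.0, -39.5):
1: √((-21.5)² + (-45.8)²) = √(462.250 + 2097.640) = 50.6 mm
2: √((53.6)² + (97.5)²) = √(2872.960 + 9506.250) = 111.3 mm
3: √((41.6)² + (21.6)²) = √(1730.560 + 466.560) = 46.9 mm
4: √((28.7)² + (85.0)²) = √(823.690 + 7225.000) = 89.7 mm
5: √((23.0)² + (11.6)²) = √(529.000 + 134.560) = 25.8 mm
6: √((-85.4)² + (-14.0)²) = √(7293.160 + 196.000) = 86.5 mm
7: √((13.9)² + (95.0)²) = √(193.210 + 9025.000) = 96.0 mm
8: √((-11.1)² + (8.6)²) = √(123.210 + 73.960) = 14.0 mm
9: √((-17.5)² + (51.7)²) = √(306.250 + 2672.890) = 54.6 mm
10: √((49.5)² + (28.8)²) = √(2450.250 + 829.440) = 57.3 mm
Sorted: 8 (14.0 mm) < 5 (25.8 mm) < 3 (46.9 mm) < 1 (50.6 mm) < …

8, 5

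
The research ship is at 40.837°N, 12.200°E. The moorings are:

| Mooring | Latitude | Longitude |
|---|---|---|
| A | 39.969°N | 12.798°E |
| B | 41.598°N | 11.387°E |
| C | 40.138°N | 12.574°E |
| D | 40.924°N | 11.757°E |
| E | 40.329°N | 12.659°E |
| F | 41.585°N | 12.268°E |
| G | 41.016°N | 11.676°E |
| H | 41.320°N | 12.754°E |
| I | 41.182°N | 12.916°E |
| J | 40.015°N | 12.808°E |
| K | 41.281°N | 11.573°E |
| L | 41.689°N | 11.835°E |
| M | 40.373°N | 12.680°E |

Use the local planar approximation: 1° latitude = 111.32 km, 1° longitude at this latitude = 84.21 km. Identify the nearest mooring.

D

Distances from 40.837°N, 12.200°E:
A: √((-0.868·111.32)² + (0.598·84.21)²) = √(9336.53750 + 2535.88586) = 108.961 km
B: √((0.761·111.32)² + (-0.813·84.21)²) = √(7176.54990 + 4687.14540) = 108.921 km
C: √((-0.699·111.32)² + (0.374·84.21)²) = √(6054.81317 + 991.90605) = 83.945 km
D: √((0.087·111.32)² + (-0.443·84.21)²) = √(93.79613 + 1391.66526) = 38.542 km
E: √((-0.508·111.32)² + (0.459·84.21)²) = √(3197.96584 + 1494.00725) = 68.498 km
F: √((0.748·111.32)² + (0.068·84.21)²) = √(6933.45324 + 32.79028) = 83.464 km
G: √((0.179·111.32)² + (-0.524·84.21)²) = √(397.05663 + 1947.10741) = 48.417 km
H: √((0.483·111.32)² + (0.554·84.21)²) = √(2890.95051 + 2176.44083) = 71.186 km
I: √((0.345·111.32)² + (0.716·84.21)²) = √(1474.97475 + 3635.40985) = 71.487 km
J: √((-0.822·111.32)² + (0.608·84.21)²) = √(8373.17235 + 2621.40723) = 104.855 km
K: √((0.444·111.32)² + (-0.627·84.21)²) = √(2442.93738 + 2787.80515) = 72.324 km
L: √((0.852·111.32)² + (-0.365·84.21)²) = √(8995.50574 + 944.74165) = 99.701 km
M: √((-0.464·111.32)² + (0.480·84.21)²) = √(2667.97869 + 1633.84107) = 65.588 km
Minimum: D at 38.542 km.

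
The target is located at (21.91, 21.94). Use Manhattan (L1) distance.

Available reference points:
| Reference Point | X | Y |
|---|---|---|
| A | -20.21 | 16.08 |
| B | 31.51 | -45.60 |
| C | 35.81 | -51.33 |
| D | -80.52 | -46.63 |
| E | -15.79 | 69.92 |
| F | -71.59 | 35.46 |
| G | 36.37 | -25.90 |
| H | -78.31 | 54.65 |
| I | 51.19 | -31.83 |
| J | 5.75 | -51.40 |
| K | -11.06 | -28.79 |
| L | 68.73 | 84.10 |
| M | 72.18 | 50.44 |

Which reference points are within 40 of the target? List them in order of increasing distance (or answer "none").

Distances from (21.91, 21.94):
A: 47.98
B: 77.14
C: 87.17
D: 171.00
E: 85.68
F: 107.02
G: 62.30
H: 132.93
I: 83.05
J: 89.50
K: 83.70
L: 108.98
M: 78.77
Threshold 40: none within range.

none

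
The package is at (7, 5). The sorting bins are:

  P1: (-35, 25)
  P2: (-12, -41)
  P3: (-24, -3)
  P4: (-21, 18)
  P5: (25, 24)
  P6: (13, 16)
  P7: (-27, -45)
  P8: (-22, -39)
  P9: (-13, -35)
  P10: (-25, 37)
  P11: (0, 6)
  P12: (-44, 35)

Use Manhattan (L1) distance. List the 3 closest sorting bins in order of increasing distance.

P11, P6, P5

Distances from (7, 5):
P1: |-42| + |20| = 42 + 20 = 62
P2: |-19| + |-46| = 19 + 46 = 65
P3: |-31| + |-8| = 31 + 8 = 39
P4: |-28| + |13| = 28 + 13 = 41
P5: |18| + |19| = 18 + 19 = 37
P6: |6| + |11| = 6 + 11 = 17
P7: |-34| + |-50| = 34 + 50 = 84
P8: |-29| + |-44| = 29 + 44 = 73
P9: |-20| + |-40| = 20 + 40 = 60
P10: |-32| + |32| = 32 + 32 = 64
P11: |-7| + |1| = 7 + 1 = 8
P12: |-51| + |30| = 51 + 30 = 81
Sorted: P11 (8) < P6 (17) < P5 (37) < P3 (39) < P4 (41) < …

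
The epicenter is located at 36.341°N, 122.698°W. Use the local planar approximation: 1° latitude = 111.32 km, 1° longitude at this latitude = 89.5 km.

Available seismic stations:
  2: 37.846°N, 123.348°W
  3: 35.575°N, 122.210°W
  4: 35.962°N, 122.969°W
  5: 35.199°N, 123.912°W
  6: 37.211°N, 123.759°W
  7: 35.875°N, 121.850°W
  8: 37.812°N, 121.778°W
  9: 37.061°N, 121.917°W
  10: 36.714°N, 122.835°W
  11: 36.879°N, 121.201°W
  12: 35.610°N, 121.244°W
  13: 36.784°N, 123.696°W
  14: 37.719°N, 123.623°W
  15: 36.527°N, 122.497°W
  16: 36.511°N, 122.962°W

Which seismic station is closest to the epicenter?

Distances from 36.341°N, 122.698°W:
2: √((1.505·111.32)² + (-0.650·89.5)²) = √(28068.51234 + 3384.33063) = 177.349 km
3: √((-0.766·111.32)² + (0.488·89.5)²) = √(7271.16391 + 1907.59298) = 95.806 km
4: √((-0.379·111.32)² + (-0.271·89.5)²) = √(1780.01973 + 588.28077) = 48.665 km
5: √((-1.142·111.32)² + (-1.214·89.5)²) = √(16161.38600 + 11805.47441) = 167.233 km
6: √((0.870·111.32)² + (-1.061·89.5)²) = √(9379.61258 + 9017.30664) = 135.635 km
7: √((-0.466·111.32)² + (0.848·89.5)²) = √(2691.02808 + 5760.20282) = 91.931 km
8: √((1.471·111.32)² + (0.920·89.5)²) = √(26814.62580 + 6779.87560) = 183.288 km
9: √((0.720·111.32)² + (0.781·89.5)²) = √(6424.08662 + 4885.94010) = 106.349 km
10: √((0.373·111.32)² + (-0.137·89.5)²) = √(1724.10638 + 150.34438) = 43.295 km
11: √((0.538·111.32)² + (1.497·89.5)²) = √(3586.83126 + 17951.04234) = 146.758 km
12: √((-0.731·111.32)² + (1.454·89.5)²) = √(6621.87761 + 16934.59769) = 153.481 km
13: √((0.443·111.32)² + (-0.998·89.5)²) = √(2431.94555 + 7978.24104) = 102.030 km
14: √((1.378·111.32)² + (-0.925·89.5)²) = √(23531.24093 + 6853.77016) = 174.313 km
15: √((0.186·111.32)² + (0.201·89.5)²) = √(428.71856 + 323.62211) = 27.429 km
16: √((0.170·111.32)² + (-0.264·89.5)²) = √(358.13292 + 558.28238) = 30.272 km
Minimum: 15 at 27.429 km.

15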